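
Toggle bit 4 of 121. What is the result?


121 ^ (1 << 4) = 121 ^ 16 = 105

105


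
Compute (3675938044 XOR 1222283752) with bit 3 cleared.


Step 1: 3675938044 ^ 1222283752 = 2478886164
Step 2: 2478886164 & ~(1 << 3) = 2478886164

2478886164


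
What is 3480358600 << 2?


0b11001111011100100000111011001000 << 2 = 0b1100111101110010000011101100100000 = 13921434400

13921434400


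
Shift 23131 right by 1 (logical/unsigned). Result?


0b101101001011011 >> 1 = 0b10110100101101 = 11565

11565


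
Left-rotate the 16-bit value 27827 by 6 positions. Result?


Rotate 0b110110010110011 left by 6 (16-bit) = 0b10110011011011 = 11483

11483


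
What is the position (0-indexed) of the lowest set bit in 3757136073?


0b11011111111100010101100011001001. Lowest set bit at position 0

0


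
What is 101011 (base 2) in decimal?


101011 in decimal = 43

43


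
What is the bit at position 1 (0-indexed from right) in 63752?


0b1111100100001000, position 1 = 0

0


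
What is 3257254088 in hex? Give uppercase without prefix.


3257254088 = C225C0C8 hex

C225C0C8


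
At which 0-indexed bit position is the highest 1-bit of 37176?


0b1001000100111000. Highest set bit at position 15

15


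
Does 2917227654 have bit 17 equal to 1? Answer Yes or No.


0b10101101111000010101110010000110, bit 17 = 0. No

No


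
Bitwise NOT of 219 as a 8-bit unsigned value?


~0b11011011 = 0b100100 = 36 (8-bit unsigned)

36


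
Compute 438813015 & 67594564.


0b11010001001111100000101010111 & 0b100000001110110100101000100 = 0b1110100000101000100 = 475460

475460


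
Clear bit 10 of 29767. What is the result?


29767 & ~(1 << 10) = 28743

28743


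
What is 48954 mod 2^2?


48954 & 3 = 2

2


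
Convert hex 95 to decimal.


95 hex = 149 decimal

149


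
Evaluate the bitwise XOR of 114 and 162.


0b1110010 ^ 0b10100010 = 0b11010000 = 208

208


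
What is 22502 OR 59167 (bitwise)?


0b101011111100110 | 0b1110011100011111 = 0b1111011111111111 = 63487

63487


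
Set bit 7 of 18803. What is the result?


18803 | (1 << 7) = 18803 | 128 = 18931

18931


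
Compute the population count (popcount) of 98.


0b1100010 has 3 set bits

3


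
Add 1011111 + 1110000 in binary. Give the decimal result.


1011111 + 1110000 = 11001111 = 207

207


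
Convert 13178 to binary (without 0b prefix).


13178 = 11001101111010 in binary

11001101111010


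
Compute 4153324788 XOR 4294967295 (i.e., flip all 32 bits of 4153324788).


4153324788 ^ 4294967295 = 141642507

141642507


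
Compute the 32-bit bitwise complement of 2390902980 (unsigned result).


~0b10001110100000100100100011000100 = 0b1110001011111011011011100111011 = 1904064315 (32-bit unsigned)

1904064315


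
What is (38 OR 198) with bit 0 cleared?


Step 1: 38 | 198 = 230
Step 2: 230 & ~(1 << 0) = 230

230


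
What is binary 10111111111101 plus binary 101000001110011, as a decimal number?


10111111111101 + 101000001110011 = 1000000001110000 = 32880

32880


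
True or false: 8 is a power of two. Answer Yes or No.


0b1000. Only one bit set => Yes

Yes


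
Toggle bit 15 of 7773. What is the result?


7773 ^ (1 << 15) = 7773 ^ 32768 = 40541

40541


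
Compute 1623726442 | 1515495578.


0b1100000110010000001100101101010 | 0b1011010010101001010000010011010 = 0b1111010110111001011100111111010 = 2061285882

2061285882


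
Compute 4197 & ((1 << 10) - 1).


4197 & 1023 = 101

101


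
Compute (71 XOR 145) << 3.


Step 1: 71 ^ 145 = 214
Step 2: 214 << 3 = 1712

1712


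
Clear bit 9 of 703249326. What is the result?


703249326 & ~(1 << 9) = 703248814

703248814


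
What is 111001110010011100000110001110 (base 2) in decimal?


111001110010011100000110001110 in decimal = 969523598

969523598


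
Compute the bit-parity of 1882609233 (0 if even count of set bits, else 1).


0b1110000001101100101011001010001 has 14 ones => parity 0

0


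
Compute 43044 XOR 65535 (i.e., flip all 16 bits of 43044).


43044 ^ 65535 = 22491

22491


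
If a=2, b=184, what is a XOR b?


2 ^ 184 = 186

186


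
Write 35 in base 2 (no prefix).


35 = 100011 in binary

100011


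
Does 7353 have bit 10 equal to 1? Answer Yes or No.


0b1110010111001, bit 10 = 1. Yes

Yes


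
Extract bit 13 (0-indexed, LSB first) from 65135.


0b1111111001101111, position 13 = 1

1


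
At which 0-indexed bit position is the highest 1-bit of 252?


0b11111100. Highest set bit at position 7

7


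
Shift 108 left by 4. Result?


0b1101100 << 4 = 0b11011000000 = 1728

1728


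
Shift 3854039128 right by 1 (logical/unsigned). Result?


0b11100101101101111111100001011000 >> 1 = 0b1110010110110111111110000101100 = 1927019564

1927019564


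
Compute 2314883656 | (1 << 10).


2314883656 | (1 << 10) = 2314883656 | 1024 = 2314884680

2314884680


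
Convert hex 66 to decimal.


66 hex = 102 decimal

102


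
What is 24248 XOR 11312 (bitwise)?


0b101111010111000 ^ 0b10110000110000 = 0b111001010001000 = 29320

29320


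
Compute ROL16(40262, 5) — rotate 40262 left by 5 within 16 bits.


Rotate 0b1001110101000110 left by 5 (16-bit) = 0b1010100011010011 = 43219

43219


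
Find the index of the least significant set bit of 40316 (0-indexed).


0b1001110101111100. Lowest set bit at position 2

2


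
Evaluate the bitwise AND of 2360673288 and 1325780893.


0b10001100101101010000010000001000 & 0b1001111000001011100111110011101 = 0b1100000001010000010000001000 = 201655304

201655304


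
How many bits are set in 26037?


0b110010110110101 has 9 set bits

9


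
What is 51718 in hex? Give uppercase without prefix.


51718 = CA06 hex

CA06


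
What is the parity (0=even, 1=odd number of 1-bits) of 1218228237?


0b1001000100111001011000000001101 has 12 ones => parity 0

0


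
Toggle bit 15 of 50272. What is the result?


50272 ^ (1 << 15) = 50272 ^ 32768 = 17504

17504


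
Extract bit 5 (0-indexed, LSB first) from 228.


0b11100100, position 5 = 1

1


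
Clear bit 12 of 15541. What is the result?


15541 & ~(1 << 12) = 11445

11445


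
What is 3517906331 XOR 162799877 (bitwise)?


0b11010001101011101111110110011011 ^ 0b1001101101000010000100000101 = 0b11011000000110101101110010011110 = 3625639070

3625639070


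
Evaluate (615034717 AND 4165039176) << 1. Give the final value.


Step 1: 615034717 & 4165039176 = 536880200
Step 2: 536880200 << 1 = 1073760400

1073760400


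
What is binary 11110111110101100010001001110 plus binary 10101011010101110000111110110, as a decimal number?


11110111110101100010001001110 + 10101011010101110000111110110 = 110100011001011010011001000100 = 879076932

879076932


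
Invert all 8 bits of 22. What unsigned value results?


22 ^ 255 = 233

233


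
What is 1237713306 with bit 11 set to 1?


1237713306 | (1 << 11) = 1237713306 | 2048 = 1237715354

1237715354


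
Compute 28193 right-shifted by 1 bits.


0b110111000100001 >> 1 = 0b11011100010000 = 14096

14096


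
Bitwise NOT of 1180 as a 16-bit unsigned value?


~0b10010011100 = 0b1111101101100011 = 64355 (16-bit unsigned)

64355


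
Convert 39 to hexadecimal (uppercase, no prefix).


39 = 27 hex

27


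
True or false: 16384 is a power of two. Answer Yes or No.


0b100000000000000. Only one bit set => Yes

Yes


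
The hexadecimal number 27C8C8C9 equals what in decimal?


27C8C8C9 hex = 667470025 decimal

667470025


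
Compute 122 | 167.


0b1111010 | 0b10100111 = 0b11111111 = 255

255


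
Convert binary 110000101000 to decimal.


110000101000 in decimal = 3112

3112


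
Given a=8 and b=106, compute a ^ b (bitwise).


8 ^ 106 = 98

98


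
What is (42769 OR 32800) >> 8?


Step 1: 42769 | 32800 = 42801
Step 2: 42801 >> 8 = 167

167


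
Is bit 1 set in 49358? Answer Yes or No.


0b1100000011001110, bit 1 = 1. Yes

Yes


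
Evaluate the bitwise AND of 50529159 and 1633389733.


0b11000000110000001110000111 & 0b1100001010110111000110010100101 = 0b1000000110000000010000101 = 16973957

16973957


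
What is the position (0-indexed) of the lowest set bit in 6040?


0b1011110011000. Lowest set bit at position 3

3


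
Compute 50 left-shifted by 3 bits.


0b110010 << 3 = 0b110010000 = 400

400


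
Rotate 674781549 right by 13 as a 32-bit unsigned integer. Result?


Rotate 0b101000001110000101100101101101 right by 13 (32-bit) = 0b11001011011010010100000111000010 = 3412672962

3412672962


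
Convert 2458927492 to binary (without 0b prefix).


2458927492 = 10010010100100000100000110000100 in binary

10010010100100000100000110000100


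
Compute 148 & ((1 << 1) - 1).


148 & 1 = 0

0


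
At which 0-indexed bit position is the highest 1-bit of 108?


0b1101100. Highest set bit at position 6

6


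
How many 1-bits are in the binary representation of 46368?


0b1011010100100000 has 6 set bits

6


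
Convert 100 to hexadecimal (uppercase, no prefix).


100 = 64 hex

64


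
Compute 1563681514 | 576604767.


0b1011101001100111110001011101010 | 0b100010010111100100101001011111 = 0b1111111011111111110101011111111 = 2139089663

2139089663


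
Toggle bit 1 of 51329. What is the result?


51329 ^ (1 << 1) = 51329 ^ 2 = 51331

51331


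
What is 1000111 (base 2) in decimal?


1000111 in decimal = 71

71


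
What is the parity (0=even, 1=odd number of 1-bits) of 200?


0b11001000 has 3 ones => parity 1

1


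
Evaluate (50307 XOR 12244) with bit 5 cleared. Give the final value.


Step 1: 50307 ^ 12244 = 60247
Step 2: 60247 & ~(1 << 5) = 60247

60247


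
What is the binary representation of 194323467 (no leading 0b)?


194323467 = 1011100101010010010000001011 in binary

1011100101010010010000001011


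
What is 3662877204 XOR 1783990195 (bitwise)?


0b11011010010100110001001000010100 ^ 0b1101010010101011000011110110011 = 0b10110000000001101001010110100111 = 2953221543

2953221543


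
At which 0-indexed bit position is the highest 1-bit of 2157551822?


0b10000000100110011010000011001110. Highest set bit at position 31

31


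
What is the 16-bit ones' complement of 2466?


2466 ^ 65535 = 63069

63069


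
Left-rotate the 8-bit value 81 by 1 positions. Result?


Rotate 0b1010001 left by 1 (8-bit) = 0b10100010 = 162

162


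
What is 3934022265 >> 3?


0b11101010011111000110101001111001 >> 3 = 0b11101010011111000110101001111 = 491752783

491752783


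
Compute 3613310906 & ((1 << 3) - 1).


3613310906 & 7 = 2

2


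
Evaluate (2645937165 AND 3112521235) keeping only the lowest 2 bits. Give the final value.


Step 1: 2645937165 & 3112521235 = 2575649793
Step 2: 2575649793 & 3 = 1

1


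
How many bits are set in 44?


0b101100 has 3 set bits

3


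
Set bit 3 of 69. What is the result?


69 | (1 << 3) = 69 | 8 = 77

77


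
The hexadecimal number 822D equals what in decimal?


822D hex = 33325 decimal

33325


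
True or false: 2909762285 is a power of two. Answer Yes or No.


0b10101101011011110111001011101101. Multiple bits set => No

No


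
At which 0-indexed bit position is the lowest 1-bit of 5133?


0b1010000001101. Lowest set bit at position 0

0


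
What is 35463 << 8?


0b1000101010000111 << 8 = 0b100010101000011100000000 = 9078528

9078528


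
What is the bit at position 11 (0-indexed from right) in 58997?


0b1110011001110101, position 11 = 0

0


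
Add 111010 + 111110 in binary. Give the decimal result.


111010 + 111110 = 1111000 = 120

120


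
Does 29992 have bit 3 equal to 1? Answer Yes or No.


0b111010100101000, bit 3 = 1. Yes

Yes


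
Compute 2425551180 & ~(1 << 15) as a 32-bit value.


2425551180 & ~(1 << 15) = 2425518412

2425518412


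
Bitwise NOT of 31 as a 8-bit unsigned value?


~0b11111 = 0b11100000 = 224 (8-bit unsigned)

224


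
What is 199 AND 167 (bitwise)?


0b11000111 & 0b10100111 = 0b10000111 = 135

135


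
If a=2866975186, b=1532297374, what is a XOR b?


2866975186 ^ 1532297374 = 4055339340

4055339340


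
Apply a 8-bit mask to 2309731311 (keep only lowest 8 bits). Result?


2309731311 & 255 = 239

239


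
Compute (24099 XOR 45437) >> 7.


Step 1: 24099 ^ 45437 = 61278
Step 2: 61278 >> 7 = 478

478


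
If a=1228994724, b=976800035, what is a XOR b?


1228994724 ^ 976800035 = 1937256839

1937256839


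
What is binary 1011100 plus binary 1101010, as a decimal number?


1011100 + 1101010 = 11000110 = 198

198


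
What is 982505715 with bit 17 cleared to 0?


982505715 & ~(1 << 17) = 982374643

982374643


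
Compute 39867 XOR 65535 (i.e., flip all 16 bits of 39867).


39867 ^ 65535 = 25668

25668


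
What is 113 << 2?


0b1110001 << 2 = 0b111000100 = 452

452


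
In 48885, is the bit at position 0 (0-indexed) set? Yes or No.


0b1011111011110101, bit 0 = 1. Yes

Yes


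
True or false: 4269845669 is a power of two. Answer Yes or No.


0b11111110100000001010110010100101. Multiple bits set => No

No


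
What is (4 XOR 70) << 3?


Step 1: 4 ^ 70 = 66
Step 2: 66 << 3 = 528

528


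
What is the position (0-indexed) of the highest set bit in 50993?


0b1100011100110001. Highest set bit at position 15

15


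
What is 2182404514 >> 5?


0b10000010000101001101100110100010 >> 5 = 0b100000100001010011011001101 = 68200141

68200141


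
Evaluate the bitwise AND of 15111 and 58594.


0b11101100000111 & 0b1110010011100010 = 0b10000000000010 = 8194

8194


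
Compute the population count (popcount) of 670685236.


0b100111111110011101100000110100 has 17 set bits

17


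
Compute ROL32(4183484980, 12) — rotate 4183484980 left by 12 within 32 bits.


Rotate 0b11111001010110101110101000110100 left by 12 (32-bit) = 0b10101110101000110100111110010101 = 2929938325

2929938325


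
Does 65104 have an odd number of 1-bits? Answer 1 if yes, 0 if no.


0b1111111001010000 has 9 ones => parity 1

1


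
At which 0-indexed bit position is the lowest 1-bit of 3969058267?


0b11101100100100110000010111011011. Lowest set bit at position 0

0


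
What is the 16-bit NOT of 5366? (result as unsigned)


~0b1010011110110 = 0b1110101100001001 = 60169 (16-bit unsigned)

60169


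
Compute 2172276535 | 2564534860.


0b10000001011110100100111100110111 | 0b10011000110110111011001001001100 = 0b10011001111110111111111101111111 = 2583428991

2583428991


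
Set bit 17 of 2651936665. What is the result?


2651936665 | (1 << 17) = 2651936665 | 131072 = 2652067737

2652067737


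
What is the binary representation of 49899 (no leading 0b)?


49899 = 1100001011101011 in binary

1100001011101011


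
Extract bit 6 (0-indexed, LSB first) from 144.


0b10010000, position 6 = 0

0


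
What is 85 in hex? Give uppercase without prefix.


85 = 55 hex

55


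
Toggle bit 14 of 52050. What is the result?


52050 ^ (1 << 14) = 52050 ^ 16384 = 35666

35666


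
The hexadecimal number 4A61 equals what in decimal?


4A61 hex = 19041 decimal

19041


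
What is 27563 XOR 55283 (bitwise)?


0b110101110101011 ^ 0b1101011111110011 = 0b1011110001011000 = 48216

48216


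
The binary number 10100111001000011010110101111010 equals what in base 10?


10100111001000011010110101111010 in decimal = 2804002170

2804002170


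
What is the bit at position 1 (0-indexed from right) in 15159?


0b11101100110111, position 1 = 1

1


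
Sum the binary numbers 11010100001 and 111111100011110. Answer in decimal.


11010100001 + 111111100011110 = 1000010110111111 = 34239

34239


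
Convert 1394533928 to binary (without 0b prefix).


1394533928 = 1010011000111101110011000101000 in binary

1010011000111101110011000101000


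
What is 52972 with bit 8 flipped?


52972 ^ (1 << 8) = 52972 ^ 256 = 53228

53228


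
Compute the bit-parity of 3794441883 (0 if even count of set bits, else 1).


0b11100010001010101001011010011011 has 16 ones => parity 0

0


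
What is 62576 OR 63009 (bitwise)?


0b1111010001110000 | 0b1111011000100001 = 0b1111011001110001 = 63089

63089


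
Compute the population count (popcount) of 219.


0b11011011 has 6 set bits

6


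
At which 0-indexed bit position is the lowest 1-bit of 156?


0b10011100. Lowest set bit at position 2

2


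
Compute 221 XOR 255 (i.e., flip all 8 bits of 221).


221 ^ 255 = 34

34


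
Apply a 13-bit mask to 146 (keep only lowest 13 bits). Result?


146 & 8191 = 146

146


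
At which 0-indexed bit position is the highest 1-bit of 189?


0b10111101. Highest set bit at position 7

7


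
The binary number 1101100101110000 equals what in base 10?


1101100101110000 in decimal = 55664

55664


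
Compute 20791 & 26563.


0b101000100110111 & 0b110011111000011 = 0b100000100000011 = 16643

16643


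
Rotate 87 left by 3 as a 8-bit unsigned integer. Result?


Rotate 0b1010111 left by 3 (8-bit) = 0b10111010 = 186

186


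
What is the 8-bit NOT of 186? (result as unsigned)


~0b10111010 = 0b1000101 = 69 (8-bit unsigned)

69


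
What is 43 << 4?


0b101011 << 4 = 0b1010110000 = 688

688


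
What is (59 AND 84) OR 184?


Step 1: 59 & 84 = 16
Step 2: 16 | 184 = 184

184


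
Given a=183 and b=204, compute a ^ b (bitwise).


183 ^ 204 = 123

123


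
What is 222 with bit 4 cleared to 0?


222 & ~(1 << 4) = 206

206


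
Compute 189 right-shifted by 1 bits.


0b10111101 >> 1 = 0b1011110 = 94

94


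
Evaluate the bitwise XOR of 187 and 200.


0b10111011 ^ 0b11001000 = 0b1110011 = 115

115


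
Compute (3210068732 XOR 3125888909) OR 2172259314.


Step 1: 3210068732 ^ 3125888909 = 84182385
Step 2: 84182385 | 2172259314 = 2239664115

2239664115


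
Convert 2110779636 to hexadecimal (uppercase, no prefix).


2110779636 = 7DCFF0F4 hex

7DCFF0F4


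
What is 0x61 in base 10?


61 hex = 97 decimal

97


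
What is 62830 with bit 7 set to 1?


62830 | (1 << 7) = 62830 | 128 = 62958

62958


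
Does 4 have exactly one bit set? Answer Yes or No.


0b100. Only one bit set => Yes

Yes


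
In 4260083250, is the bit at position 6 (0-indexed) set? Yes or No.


0b11111101111010111011011000110010, bit 6 = 0. No

No


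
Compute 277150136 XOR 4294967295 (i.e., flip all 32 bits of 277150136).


277150136 ^ 4294967295 = 4017817159

4017817159


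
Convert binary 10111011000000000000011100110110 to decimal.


10111011000000000000011100110110 in decimal = 3137341238

3137341238


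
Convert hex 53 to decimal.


53 hex = 83 decimal

83


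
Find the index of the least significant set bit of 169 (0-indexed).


0b10101001. Lowest set bit at position 0

0


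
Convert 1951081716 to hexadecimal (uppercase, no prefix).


1951081716 = 744B24F4 hex

744B24F4


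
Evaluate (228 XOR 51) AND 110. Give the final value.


Step 1: 228 ^ 51 = 215
Step 2: 215 & 110 = 70

70


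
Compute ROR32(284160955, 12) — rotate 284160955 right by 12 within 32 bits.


Rotate 0b10000111011111111001110111011 right by 12 (32-bit) = 0b111011101100010000111011111111 = 1001459455

1001459455


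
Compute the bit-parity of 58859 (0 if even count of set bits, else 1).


0b1110010111101011 has 11 ones => parity 1

1


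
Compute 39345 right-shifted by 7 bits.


0b1001100110110001 >> 7 = 0b100110011 = 307

307


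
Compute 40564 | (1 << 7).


40564 | (1 << 7) = 40564 | 128 = 40692

40692


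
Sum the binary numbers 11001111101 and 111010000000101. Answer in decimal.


11001111101 + 111010000000101 = 111101010000010 = 31362

31362


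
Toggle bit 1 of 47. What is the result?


47 ^ (1 << 1) = 47 ^ 2 = 45

45


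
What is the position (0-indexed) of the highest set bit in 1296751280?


0b1001101010010101101101010110000. Highest set bit at position 30

30


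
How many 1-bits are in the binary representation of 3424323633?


0b11001100000110110000100000110001 has 12 set bits

12


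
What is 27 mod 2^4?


27 & 15 = 11

11


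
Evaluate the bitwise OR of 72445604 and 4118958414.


0b100010100010110111010100100 | 0b11110101100000100101000101001110 = 0b11110101110100110111111111101110 = 4124278766

4124278766


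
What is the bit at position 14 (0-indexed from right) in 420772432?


0b11001000101000111101001010000, position 14 = 1

1


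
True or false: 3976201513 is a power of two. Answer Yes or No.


0b11101101000000000000010100101001. Multiple bits set => No

No


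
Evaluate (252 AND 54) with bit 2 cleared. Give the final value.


Step 1: 252 & 54 = 52
Step 2: 52 & ~(1 << 2) = 48

48


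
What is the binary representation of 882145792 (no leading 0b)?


882145792 = 110100100101000111101000000000 in binary

110100100101000111101000000000


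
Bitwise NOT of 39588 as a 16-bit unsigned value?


~0b1001101010100100 = 0b110010101011011 = 25947 (16-bit unsigned)

25947


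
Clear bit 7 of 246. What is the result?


246 & ~(1 << 7) = 118

118


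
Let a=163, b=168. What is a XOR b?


163 ^ 168 = 11

11


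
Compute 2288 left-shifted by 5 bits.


0b100011110000 << 5 = 0b10001111000000000 = 73216

73216


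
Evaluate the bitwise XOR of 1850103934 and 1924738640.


0b1101110010001100101100001111110 ^ 0b1110010101110010010111001010000 = 0b11100111111110111011000101110 = 486503982

486503982


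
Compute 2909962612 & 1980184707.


0b10101101011100101000000101110100 & 0b1110110000001110011100010000011 = 0b100100000000100000000000000000 = 604110848

604110848


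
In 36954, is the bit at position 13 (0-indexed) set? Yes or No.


0b1001000001011010, bit 13 = 0. No

No


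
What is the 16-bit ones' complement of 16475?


16475 ^ 65535 = 49060

49060


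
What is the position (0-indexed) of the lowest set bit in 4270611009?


0b11111110100011000101101001000001. Lowest set bit at position 0

0


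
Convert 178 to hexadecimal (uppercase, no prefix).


178 = B2 hex

B2


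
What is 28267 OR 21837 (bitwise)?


0b110111001101011 | 0b101010101001101 = 0b111111101101111 = 32623

32623


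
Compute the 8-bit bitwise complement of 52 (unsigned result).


~0b110100 = 0b11001011 = 203 (8-bit unsigned)

203


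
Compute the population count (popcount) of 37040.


0b1001000010110000 has 5 set bits

5


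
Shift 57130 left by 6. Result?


0b1101111100101010 << 6 = 0b1101111100101010000000 = 3656320

3656320


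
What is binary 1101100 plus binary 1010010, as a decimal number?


1101100 + 1010010 = 10111110 = 190

190


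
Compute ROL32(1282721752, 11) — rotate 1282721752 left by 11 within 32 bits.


Rotate 0b1001100011101001100011111011000 left by 11 (32-bit) = 0b10100110001111101100001001100011 = 2789130851

2789130851


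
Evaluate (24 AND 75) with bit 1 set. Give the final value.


Step 1: 24 & 75 = 8
Step 2: 8 | (1 << 1) = 8 | 2 = 10

10


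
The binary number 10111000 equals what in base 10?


10111000 in decimal = 184

184


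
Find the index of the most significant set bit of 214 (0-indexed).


0b11010110. Highest set bit at position 7

7


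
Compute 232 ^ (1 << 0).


232 ^ (1 << 0) = 232 ^ 1 = 233

233


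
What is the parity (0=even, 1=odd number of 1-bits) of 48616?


0b1011110111101000 has 10 ones => parity 0

0


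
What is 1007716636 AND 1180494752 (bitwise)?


0b111100000100001000100100011100 & 0b1000110010111001110101110100000 = 0b100000100001000100100000000 = 68192512

68192512


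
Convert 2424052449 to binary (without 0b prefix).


2424052449 = 10010000011111000001101011100001 in binary

10010000011111000001101011100001


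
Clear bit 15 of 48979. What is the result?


48979 & ~(1 << 15) = 16211

16211


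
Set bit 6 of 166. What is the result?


166 | (1 << 6) = 166 | 64 = 230

230


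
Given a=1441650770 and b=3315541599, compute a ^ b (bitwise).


1441650770 ^ 3315541599 = 2423455245

2423455245


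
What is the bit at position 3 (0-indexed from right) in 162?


0b10100010, position 3 = 0

0


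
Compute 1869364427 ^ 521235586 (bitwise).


0b1101111011011000011110011001011 ^ 0b11111000100010110110010000010 = 0b1110000011111010101000001001001 = 1887260745

1887260745


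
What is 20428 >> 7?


0b100111111001100 >> 7 = 0b10011111 = 159

159


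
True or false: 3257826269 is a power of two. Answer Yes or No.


0b11000010001011100111101111011101. Multiple bits set => No

No


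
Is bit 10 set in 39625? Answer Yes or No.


0b1001101011001001, bit 10 = 0. No

No


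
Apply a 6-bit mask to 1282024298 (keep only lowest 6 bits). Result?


1282024298 & 63 = 42

42


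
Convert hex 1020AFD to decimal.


1020AFD hex = 16911101 decimal

16911101


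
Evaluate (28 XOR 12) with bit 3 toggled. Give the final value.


Step 1: 28 ^ 12 = 16
Step 2: 16 ^ (1 << 3) = 16 ^ 8 = 24

24


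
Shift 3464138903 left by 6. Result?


0b11001110011110101001000010010111 << 6 = 0b11001110011110101001000010010111000000 = 221704889792

221704889792


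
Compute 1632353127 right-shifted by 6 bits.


0b1100001010010111011101101100111 >> 6 = 0b1100001010010111011101101 = 25505517

25505517


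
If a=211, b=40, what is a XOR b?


211 ^ 40 = 251

251


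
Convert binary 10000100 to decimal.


10000100 in decimal = 132

132


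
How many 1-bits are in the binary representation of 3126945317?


0b10111010011000010110011000100101 has 15 set bits

15


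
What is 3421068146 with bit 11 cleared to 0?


3421068146 & ~(1 << 11) = 3421066098

3421066098


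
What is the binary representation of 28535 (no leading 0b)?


28535 = 110111101110111 in binary

110111101110111


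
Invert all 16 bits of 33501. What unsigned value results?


33501 ^ 65535 = 32034

32034


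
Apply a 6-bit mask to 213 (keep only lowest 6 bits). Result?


213 & 63 = 21

21


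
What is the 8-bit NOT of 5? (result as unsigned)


~0b101 = 0b11111010 = 250 (8-bit unsigned)

250


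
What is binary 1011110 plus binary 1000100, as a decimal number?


1011110 + 1000100 = 10100010 = 162

162


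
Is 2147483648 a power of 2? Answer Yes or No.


0b10000000000000000000000000000000. Only one bit set => Yes

Yes


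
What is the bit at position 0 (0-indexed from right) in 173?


0b10101101, position 0 = 1

1


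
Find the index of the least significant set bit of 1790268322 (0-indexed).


0b1101010101101010101001110100010. Lowest set bit at position 1

1


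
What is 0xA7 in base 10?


A7 hex = 167 decimal

167


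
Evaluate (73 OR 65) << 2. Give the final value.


Step 1: 73 | 65 = 73
Step 2: 73 << 2 = 292

292


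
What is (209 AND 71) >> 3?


Step 1: 209 & 71 = 65
Step 2: 65 >> 3 = 8

8


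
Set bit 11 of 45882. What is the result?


45882 | (1 << 11) = 45882 | 2048 = 47930

47930


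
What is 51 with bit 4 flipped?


51 ^ (1 << 4) = 51 ^ 16 = 35

35


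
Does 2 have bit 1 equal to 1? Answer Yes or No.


0b10, bit 1 = 1. Yes

Yes


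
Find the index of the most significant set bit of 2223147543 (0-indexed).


0b10000100100000101000101000010111. Highest set bit at position 31

31


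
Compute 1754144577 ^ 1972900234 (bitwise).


0b1101000100011100001111101000001 ^ 0b1110101100110000001000110001010 = 0b11101000101100000111011001011 = 487984843

487984843


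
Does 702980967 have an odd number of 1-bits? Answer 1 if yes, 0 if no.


0b101001111001101010001101100111 has 17 ones => parity 1

1


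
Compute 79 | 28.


0b1001111 | 0b11100 = 0b1011111 = 95

95


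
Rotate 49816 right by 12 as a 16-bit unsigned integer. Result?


Rotate 0b1100001010011000 right by 12 (16-bit) = 0b10100110001100 = 10636

10636


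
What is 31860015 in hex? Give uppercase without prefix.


31860015 = 1E6252F hex

1E6252F


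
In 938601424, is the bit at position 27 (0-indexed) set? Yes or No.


0b110111111100011110101111010000, bit 27 = 0. No

No


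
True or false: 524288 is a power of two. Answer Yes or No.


0b10000000000000000000. Only one bit set => Yes

Yes


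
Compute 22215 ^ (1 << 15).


22215 ^ (1 << 15) = 22215 ^ 32768 = 54983

54983


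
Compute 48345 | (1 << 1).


48345 | (1 << 1) = 48345 | 2 = 48347

48347


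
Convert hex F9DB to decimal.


F9DB hex = 63963 decimal

63963


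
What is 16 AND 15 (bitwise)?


0b10000 & 0b1111 = 0b0 = 0

0


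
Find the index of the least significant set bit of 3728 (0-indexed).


0b111010010000. Lowest set bit at position 4

4


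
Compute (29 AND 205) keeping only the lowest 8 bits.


Step 1: 29 & 205 = 13
Step 2: 13 & 255 = 13

13


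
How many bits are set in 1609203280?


0b1011111111010100111111001010000 has 19 set bits

19


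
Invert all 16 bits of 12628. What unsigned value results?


12628 ^ 65535 = 52907

52907


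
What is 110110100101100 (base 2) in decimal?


110110100101100 in decimal = 27948

27948


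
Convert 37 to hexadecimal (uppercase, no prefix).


37 = 25 hex

25


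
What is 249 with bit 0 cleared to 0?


249 & ~(1 << 0) = 248

248


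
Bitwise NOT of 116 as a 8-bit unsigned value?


~0b1110100 = 0b10001011 = 139 (8-bit unsigned)

139


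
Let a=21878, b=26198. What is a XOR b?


21878 ^ 26198 = 13088

13088


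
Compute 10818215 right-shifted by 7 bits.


0b101001010001001010100111 >> 7 = 0b10100101000100101 = 84517

84517


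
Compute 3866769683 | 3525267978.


0b11100110011110100011100100010011 | 0b11010010000111110101001000001010 = 0b11110110011111110111101100011011 = 4135549723

4135549723


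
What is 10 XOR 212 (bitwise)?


0b1010 ^ 0b11010100 = 0b11011110 = 222

222


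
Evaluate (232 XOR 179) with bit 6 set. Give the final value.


Step 1: 232 ^ 179 = 91
Step 2: 91 | (1 << 6) = 91 | 64 = 91

91


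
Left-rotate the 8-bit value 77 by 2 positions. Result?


Rotate 0b1001101 left by 2 (8-bit) = 0b110101 = 53

53


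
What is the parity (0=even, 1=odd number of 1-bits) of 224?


0b11100000 has 3 ones => parity 1

1


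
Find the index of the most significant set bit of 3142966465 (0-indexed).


0b10111011010101011101110011000001. Highest set bit at position 31

31


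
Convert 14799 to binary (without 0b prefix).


14799 = 11100111001111 in binary

11100111001111


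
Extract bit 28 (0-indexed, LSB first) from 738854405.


0b101100000010100000011000000101, position 28 = 0

0


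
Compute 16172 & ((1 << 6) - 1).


16172 & 63 = 44

44


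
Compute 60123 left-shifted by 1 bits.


0b1110101011011011 << 1 = 0b11101010110110110 = 120246

120246


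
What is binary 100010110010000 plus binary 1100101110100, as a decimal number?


100010110010000 + 1100101110100 = 101111100000100 = 24324

24324


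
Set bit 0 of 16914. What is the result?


16914 | (1 << 0) = 16914 | 1 = 16915

16915


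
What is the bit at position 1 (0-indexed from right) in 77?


0b1001101, position 1 = 0

0


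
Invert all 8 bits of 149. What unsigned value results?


149 ^ 255 = 106

106


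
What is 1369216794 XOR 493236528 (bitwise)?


0b1010001100111001001011100011010 ^ 0b11101011001100011000100110000 = 0b1001100111110101010011000101010 = 1291494954

1291494954


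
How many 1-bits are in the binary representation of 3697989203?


0b11011100011010101101011001010011 has 18 set bits

18


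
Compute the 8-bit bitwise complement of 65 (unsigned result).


~0b1000001 = 0b10111110 = 190 (8-bit unsigned)

190


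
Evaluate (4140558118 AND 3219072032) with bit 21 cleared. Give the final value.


Step 1: 4140558118 & 3219072032 = 3066766368
Step 2: 3066766368 & ~(1 << 21) = 3066766368

3066766368


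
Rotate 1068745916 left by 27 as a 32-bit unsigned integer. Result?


Rotate 0b111111101100111100010010111100 left by 27 (32-bit) = 0b11100001111111011001111000100101 = 3791494693

3791494693


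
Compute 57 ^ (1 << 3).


57 ^ (1 << 3) = 57 ^ 8 = 49

49


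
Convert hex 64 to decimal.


64 hex = 100 decimal

100


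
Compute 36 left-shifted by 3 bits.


0b100100 << 3 = 0b100100000 = 288

288


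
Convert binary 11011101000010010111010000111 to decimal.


11011101000010010111010000111 in decimal = 463548039

463548039


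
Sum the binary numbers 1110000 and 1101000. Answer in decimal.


1110000 + 1101000 = 11011000 = 216

216


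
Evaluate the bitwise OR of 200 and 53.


0b11001000 | 0b110101 = 0b11111101 = 253

253


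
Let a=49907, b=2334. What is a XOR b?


49907 ^ 2334 = 52205

52205


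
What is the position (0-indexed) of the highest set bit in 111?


0b1101111. Highest set bit at position 6

6


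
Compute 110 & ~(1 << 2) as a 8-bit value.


110 & ~(1 << 2) = 106

106


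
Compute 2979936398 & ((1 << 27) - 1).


2979936398 & 134217727 = 27146382

27146382


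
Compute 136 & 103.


0b10001000 & 0b1100111 = 0b0 = 0

0


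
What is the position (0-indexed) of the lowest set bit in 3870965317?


0b11100110101110100011111001000101. Lowest set bit at position 0

0


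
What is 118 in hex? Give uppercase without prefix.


118 = 76 hex

76


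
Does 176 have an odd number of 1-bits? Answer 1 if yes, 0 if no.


0b10110000 has 3 ones => parity 1

1


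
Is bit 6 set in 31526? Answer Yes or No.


0b111101100100110, bit 6 = 0. No

No


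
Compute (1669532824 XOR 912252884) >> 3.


Step 1: 1669532824 ^ 912252884 = 1440535372
Step 2: 1440535372 >> 3 = 180066921

180066921


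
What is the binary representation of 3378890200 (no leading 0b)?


3378890200 = 11001001011001011100010111011000 in binary

11001001011001011100010111011000


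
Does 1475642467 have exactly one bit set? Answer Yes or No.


0b1010111111101001000010001100011. Multiple bits set => No

No


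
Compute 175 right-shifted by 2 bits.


0b10101111 >> 2 = 0b101011 = 43

43


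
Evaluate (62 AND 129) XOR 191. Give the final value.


Step 1: 62 & 129 = 0
Step 2: 0 ^ 191 = 191

191


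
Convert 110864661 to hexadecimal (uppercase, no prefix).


110864661 = 69BA915 hex

69BA915


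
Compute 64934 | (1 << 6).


64934 | (1 << 6) = 64934 | 64 = 64998

64998


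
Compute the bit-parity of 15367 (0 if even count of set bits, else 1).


0b11110000000111 has 7 ones => parity 1

1


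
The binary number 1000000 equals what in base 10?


1000000 in decimal = 64

64


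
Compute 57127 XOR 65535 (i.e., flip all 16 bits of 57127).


57127 ^ 65535 = 8408

8408


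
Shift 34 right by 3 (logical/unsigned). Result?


0b100010 >> 3 = 0b100 = 4

4


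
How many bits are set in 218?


0b11011010 has 5 set bits

5


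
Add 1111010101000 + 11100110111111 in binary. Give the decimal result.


1111010101000 + 11100110111111 = 101100001100111 = 22631

22631


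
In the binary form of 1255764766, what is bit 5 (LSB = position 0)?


0b1001010110110010111001100011110, position 5 = 0

0


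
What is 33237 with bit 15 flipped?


33237 ^ (1 << 15) = 33237 ^ 32768 = 469

469


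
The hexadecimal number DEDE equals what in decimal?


DEDE hex = 57054 decimal

57054


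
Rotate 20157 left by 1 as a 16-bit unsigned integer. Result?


Rotate 0b100111010111101 left by 1 (16-bit) = 0b1001110101111010 = 40314

40314


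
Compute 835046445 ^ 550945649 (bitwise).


0b110001110001011100110000101101 ^ 0b100000110101101100001101110001 = 0b10001000100110000111101011100 = 286461788

286461788


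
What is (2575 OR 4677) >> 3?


Step 1: 2575 | 4677 = 6735
Step 2: 6735 >> 3 = 841

841


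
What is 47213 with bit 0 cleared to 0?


47213 & ~(1 << 0) = 47212

47212


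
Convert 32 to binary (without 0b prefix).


32 = 100000 in binary

100000


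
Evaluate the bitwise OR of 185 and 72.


0b10111001 | 0b1001000 = 0b11111001 = 249

249


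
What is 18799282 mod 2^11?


18799282 & 2047 = 690

690


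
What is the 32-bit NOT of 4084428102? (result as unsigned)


~0b11110011011100110110110101000110 = 0b1100100011001001001010111001 = 210539193 (32-bit unsigned)

210539193


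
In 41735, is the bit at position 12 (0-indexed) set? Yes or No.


0b1010001100000111, bit 12 = 0. No

No


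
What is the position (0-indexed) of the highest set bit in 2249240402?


0b10000110000100001010111101010010. Highest set bit at position 31

31


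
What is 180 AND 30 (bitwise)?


0b10110100 & 0b11110 = 0b10100 = 20

20


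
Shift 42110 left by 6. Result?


0b1010010001111110 << 6 = 0b1010010001111110000000 = 2695040

2695040


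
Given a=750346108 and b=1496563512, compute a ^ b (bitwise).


750346108 ^ 1496563512 = 1972035652

1972035652


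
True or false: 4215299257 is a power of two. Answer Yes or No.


0b11111011010000000101110010111001. Multiple bits set => No

No


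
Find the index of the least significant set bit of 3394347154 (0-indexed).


0b11001010010100011010000010010010. Lowest set bit at position 1

1


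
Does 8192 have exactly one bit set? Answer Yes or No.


0b10000000000000. Only one bit set => Yes

Yes


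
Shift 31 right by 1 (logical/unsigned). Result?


0b11111 >> 1 = 0b1111 = 15

15


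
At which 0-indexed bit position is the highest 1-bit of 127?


0b1111111. Highest set bit at position 6

6


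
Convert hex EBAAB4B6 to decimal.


EBAAB4B6 hex = 3953833142 decimal

3953833142


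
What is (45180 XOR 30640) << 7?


Step 1: 45180 ^ 30640 = 51148
Step 2: 51148 << 7 = 6546944

6546944


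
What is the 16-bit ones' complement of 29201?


29201 ^ 65535 = 36334

36334


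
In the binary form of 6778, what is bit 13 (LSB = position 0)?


0b1101001111010, position 13 = 0

0


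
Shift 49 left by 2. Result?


0b110001 << 2 = 0b11000100 = 196

196


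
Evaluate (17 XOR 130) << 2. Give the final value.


Step 1: 17 ^ 130 = 147
Step 2: 147 << 2 = 588

588


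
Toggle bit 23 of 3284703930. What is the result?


3284703930 ^ (1 << 23) = 3284703930 ^ 8388608 = 3276315322

3276315322


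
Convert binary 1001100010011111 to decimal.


1001100010011111 in decimal = 39071

39071


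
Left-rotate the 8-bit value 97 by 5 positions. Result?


Rotate 0b1100001 left by 5 (8-bit) = 0b101100 = 44

44


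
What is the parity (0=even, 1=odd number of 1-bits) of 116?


0b1110100 has 4 ones => parity 0

0


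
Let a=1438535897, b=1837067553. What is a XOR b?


1438535897 ^ 1837067553 = 952188408

952188408
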